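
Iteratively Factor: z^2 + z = (z)*(z + 1)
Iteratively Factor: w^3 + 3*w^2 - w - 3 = (w + 3)*(w^2 - 1) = (w + 1)*(w + 3)*(w - 1)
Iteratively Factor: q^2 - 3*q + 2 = (q - 2)*(q - 1)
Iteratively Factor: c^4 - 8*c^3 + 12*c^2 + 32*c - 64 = (c - 4)*(c^3 - 4*c^2 - 4*c + 16) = (c - 4)^2*(c^2 - 4) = (c - 4)^2*(c + 2)*(c - 2)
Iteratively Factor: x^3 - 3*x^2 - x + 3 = (x + 1)*(x^2 - 4*x + 3) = (x - 1)*(x + 1)*(x - 3)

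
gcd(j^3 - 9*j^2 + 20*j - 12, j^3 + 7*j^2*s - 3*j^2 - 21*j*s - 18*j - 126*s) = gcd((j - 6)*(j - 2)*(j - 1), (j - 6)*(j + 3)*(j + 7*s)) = j - 6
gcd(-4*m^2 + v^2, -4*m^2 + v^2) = -4*m^2 + v^2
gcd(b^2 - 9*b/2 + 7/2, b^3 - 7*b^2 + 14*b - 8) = b - 1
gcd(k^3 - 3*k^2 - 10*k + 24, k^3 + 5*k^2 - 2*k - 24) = k^2 + k - 6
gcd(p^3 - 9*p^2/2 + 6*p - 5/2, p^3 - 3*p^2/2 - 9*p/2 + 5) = p^2 - 7*p/2 + 5/2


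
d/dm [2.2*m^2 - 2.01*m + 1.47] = 4.4*m - 2.01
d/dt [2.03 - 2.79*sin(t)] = -2.79*cos(t)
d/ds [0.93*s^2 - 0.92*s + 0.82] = 1.86*s - 0.92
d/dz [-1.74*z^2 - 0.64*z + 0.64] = -3.48*z - 0.64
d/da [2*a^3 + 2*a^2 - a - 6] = 6*a^2 + 4*a - 1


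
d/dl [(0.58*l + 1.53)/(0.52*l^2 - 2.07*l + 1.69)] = (-0.3016*l^2 - 1.5912*l + 4.1473)/(0.2704*l^4 - 2.1528*l^3 + 6.0425*l^2 - 6.9966*l + 2.8561)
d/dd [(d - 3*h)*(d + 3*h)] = 2*d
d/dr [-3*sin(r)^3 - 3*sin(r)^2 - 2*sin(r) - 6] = (-6*sin(r) + 9*cos(r)^2 - 11)*cos(r)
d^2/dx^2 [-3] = 0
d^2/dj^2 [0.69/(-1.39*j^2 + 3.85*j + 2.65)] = (-2.666298*j^2 + 7.38507*j + 0.69*(2.78*j - 3.85)*(5.56*j - 7.7) + 5.08323)/(-1.39*j^2 + 3.85*j + 2.65)^3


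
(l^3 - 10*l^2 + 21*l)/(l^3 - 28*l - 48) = l*(-l^2 + 10*l - 21)/(-l^3 + 28*l + 48)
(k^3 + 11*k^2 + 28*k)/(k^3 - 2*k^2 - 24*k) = (k + 7)/(k - 6)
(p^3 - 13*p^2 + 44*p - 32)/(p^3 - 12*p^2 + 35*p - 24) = (p - 4)/(p - 3)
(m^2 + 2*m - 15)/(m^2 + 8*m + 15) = (m - 3)/(m + 3)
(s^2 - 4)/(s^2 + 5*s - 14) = (s + 2)/(s + 7)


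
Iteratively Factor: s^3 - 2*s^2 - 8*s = (s - 4)*(s^2 + 2*s) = (s - 4)*(s + 2)*(s)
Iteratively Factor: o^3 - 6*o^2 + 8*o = (o - 2)*(o^2 - 4*o) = o*(o - 2)*(o - 4)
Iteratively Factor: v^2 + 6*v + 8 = (v + 2)*(v + 4)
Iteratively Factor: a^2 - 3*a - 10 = (a + 2)*(a - 5)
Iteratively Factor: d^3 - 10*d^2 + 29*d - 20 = (d - 1)*(d^2 - 9*d + 20) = (d - 5)*(d - 1)*(d - 4)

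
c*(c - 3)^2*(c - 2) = c^4 - 8*c^3 + 21*c^2 - 18*c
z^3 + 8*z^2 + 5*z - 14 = (z - 1)*(z + 2)*(z + 7)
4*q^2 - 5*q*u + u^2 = (-4*q + u)*(-q + u)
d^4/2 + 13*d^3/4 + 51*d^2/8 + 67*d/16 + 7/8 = (d/2 + 1)*(d + 1/2)^2*(d + 7/2)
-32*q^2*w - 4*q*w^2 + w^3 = w*(-8*q + w)*(4*q + w)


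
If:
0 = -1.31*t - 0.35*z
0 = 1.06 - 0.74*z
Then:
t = -0.38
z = 1.43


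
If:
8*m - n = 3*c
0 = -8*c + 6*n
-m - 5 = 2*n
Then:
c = -120/77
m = -65/77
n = -160/77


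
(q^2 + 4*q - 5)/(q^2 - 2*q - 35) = (q - 1)/(q - 7)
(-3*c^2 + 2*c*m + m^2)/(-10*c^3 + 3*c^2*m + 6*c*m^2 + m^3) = (3*c + m)/(10*c^2 + 7*c*m + m^2)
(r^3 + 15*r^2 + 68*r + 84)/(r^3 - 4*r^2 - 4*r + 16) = (r^2 + 13*r + 42)/(r^2 - 6*r + 8)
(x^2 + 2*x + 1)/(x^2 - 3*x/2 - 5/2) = 2*(x + 1)/(2*x - 5)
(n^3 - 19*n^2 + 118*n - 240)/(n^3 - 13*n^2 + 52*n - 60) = (n - 8)/(n - 2)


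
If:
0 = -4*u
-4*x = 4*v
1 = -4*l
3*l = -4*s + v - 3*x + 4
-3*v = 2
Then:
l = -1/4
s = 25/48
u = 0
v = -2/3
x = 2/3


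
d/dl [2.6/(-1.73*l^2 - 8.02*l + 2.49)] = (8.996*l + 20.852)/(1.73*l^2 + 8.02*l - 2.49)^2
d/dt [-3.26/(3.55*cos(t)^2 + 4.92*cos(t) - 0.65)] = -(23.146*cos(t) + 16.0392)*sin(t)/(3.55*cos(t)^2 + 4.92*cos(t) - 0.65)^2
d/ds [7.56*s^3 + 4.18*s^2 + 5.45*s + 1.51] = 22.68*s^2 + 8.36*s + 5.45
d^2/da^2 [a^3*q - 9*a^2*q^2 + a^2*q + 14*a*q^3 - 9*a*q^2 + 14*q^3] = 2*q*(3*a - 9*q + 1)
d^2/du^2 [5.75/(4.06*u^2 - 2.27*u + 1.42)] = (-189.5614*u^2 + 105.9863*u + 5.75*(8.12*u - 2.27)*(16.24*u - 4.54) - 66.2998)/(4.06*u^2 - 2.27*u + 1.42)^3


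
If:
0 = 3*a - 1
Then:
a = 1/3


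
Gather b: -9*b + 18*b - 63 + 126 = 9*b + 63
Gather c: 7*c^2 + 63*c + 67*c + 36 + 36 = 7*c^2 + 130*c + 72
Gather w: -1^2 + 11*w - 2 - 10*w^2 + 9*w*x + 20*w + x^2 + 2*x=-10*w^2 + w*(9*x + 31) + x^2 + 2*x - 3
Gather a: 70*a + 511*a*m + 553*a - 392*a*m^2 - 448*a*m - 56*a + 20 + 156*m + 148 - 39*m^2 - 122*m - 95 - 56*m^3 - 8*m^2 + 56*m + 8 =a*(-392*m^2 + 63*m + 567) - 56*m^3 - 47*m^2 + 90*m + 81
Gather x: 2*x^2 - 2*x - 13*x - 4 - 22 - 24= 2*x^2 - 15*x - 50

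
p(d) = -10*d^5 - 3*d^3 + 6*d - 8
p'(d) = -50*d^4 - 9*d^2 + 6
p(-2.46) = 922.80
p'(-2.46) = -1879.56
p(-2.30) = 658.34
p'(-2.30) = -1440.82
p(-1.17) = 11.71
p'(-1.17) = -100.01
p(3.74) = -7459.92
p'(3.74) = -9902.54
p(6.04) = -81019.60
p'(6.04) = -66867.69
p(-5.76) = 63934.13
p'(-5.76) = -55330.26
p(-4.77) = 24983.00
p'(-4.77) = -26083.50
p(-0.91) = -4.96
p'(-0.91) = -35.74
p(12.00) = -2493440.00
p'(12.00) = -1038090.00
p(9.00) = -592631.00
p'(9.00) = -328773.00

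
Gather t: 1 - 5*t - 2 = -5*t - 1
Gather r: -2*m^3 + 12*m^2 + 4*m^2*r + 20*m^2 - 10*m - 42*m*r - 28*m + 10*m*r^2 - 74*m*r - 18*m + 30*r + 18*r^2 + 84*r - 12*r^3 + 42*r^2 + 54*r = -2*m^3 + 32*m^2 - 56*m - 12*r^3 + r^2*(10*m + 60) + r*(4*m^2 - 116*m + 168)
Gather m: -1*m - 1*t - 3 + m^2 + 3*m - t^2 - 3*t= m^2 + 2*m - t^2 - 4*t - 3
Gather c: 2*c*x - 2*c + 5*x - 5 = c*(2*x - 2) + 5*x - 5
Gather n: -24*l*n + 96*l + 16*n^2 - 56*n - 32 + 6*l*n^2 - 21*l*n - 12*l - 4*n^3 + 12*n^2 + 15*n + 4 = 84*l - 4*n^3 + n^2*(6*l + 28) + n*(-45*l - 41) - 28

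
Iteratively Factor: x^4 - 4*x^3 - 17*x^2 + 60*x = (x + 4)*(x^3 - 8*x^2 + 15*x) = x*(x + 4)*(x^2 - 8*x + 15) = x*(x - 3)*(x + 4)*(x - 5)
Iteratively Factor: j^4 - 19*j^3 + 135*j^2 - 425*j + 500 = (j - 4)*(j^3 - 15*j^2 + 75*j - 125) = (j - 5)*(j - 4)*(j^2 - 10*j + 25) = (j - 5)^2*(j - 4)*(j - 5)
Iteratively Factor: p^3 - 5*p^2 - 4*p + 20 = (p + 2)*(p^2 - 7*p + 10) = (p - 5)*(p + 2)*(p - 2)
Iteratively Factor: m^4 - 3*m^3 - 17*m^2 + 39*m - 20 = (m - 1)*(m^3 - 2*m^2 - 19*m + 20) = (m - 5)*(m - 1)*(m^2 + 3*m - 4) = (m - 5)*(m - 1)*(m + 4)*(m - 1)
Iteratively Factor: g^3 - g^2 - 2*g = (g + 1)*(g^2 - 2*g) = (g - 2)*(g + 1)*(g)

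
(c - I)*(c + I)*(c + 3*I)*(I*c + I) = I*c^4 - 3*c^3 + I*c^3 - 3*c^2 + I*c^2 - 3*c + I*c - 3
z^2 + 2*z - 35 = (z - 5)*(z + 7)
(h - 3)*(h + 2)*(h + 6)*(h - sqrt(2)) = h^4 - sqrt(2)*h^3 + 5*h^3 - 12*h^2 - 5*sqrt(2)*h^2 - 36*h + 12*sqrt(2)*h + 36*sqrt(2)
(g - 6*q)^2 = g^2 - 12*g*q + 36*q^2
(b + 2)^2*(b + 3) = b^3 + 7*b^2 + 16*b + 12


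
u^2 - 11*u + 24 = (u - 8)*(u - 3)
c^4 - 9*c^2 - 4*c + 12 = (c - 3)*(c - 1)*(c + 2)^2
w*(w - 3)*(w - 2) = w^3 - 5*w^2 + 6*w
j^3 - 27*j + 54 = (j - 3)^2*(j + 6)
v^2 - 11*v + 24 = (v - 8)*(v - 3)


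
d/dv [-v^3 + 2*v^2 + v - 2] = -3*v^2 + 4*v + 1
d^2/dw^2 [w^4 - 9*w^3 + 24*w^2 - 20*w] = 12*w^2 - 54*w + 48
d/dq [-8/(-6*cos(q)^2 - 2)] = 48*sin(2*q)/(3*cos(2*q) + 5)^2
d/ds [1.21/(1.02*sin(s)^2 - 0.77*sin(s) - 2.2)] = (0.9317 - 2.4684*sin(s))*cos(s)/(-1.02*sin(s)^2 + 0.77*sin(s) + 2.2)^2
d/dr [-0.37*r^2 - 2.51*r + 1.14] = -0.74*r - 2.51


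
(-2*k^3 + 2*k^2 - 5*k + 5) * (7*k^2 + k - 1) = -14*k^5 + 12*k^4 - 31*k^3 + 28*k^2 + 10*k - 5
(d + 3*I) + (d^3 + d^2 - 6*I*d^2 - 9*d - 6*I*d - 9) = d^3 + d^2 - 6*I*d^2 - 8*d - 6*I*d - 9 + 3*I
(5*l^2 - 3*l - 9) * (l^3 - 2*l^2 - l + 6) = 5*l^5 - 13*l^4 - 8*l^3 + 51*l^2 - 9*l - 54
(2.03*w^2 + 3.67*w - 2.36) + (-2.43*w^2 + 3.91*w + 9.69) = -0.4*w^2 + 7.58*w + 7.33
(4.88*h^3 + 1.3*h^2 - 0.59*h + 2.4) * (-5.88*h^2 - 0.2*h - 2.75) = -28.6944*h^5 - 8.62*h^4 - 10.2108*h^3 - 17.569*h^2 + 1.1425*h - 6.6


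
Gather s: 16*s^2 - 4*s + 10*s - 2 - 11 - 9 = 16*s^2 + 6*s - 22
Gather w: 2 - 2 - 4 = -4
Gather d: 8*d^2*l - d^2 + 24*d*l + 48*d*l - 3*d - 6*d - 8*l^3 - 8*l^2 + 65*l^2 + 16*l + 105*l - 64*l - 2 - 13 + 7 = d^2*(8*l - 1) + d*(72*l - 9) - 8*l^3 + 57*l^2 + 57*l - 8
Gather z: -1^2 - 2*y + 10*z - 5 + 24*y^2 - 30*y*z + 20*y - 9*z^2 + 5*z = 24*y^2 + 18*y - 9*z^2 + z*(15 - 30*y) - 6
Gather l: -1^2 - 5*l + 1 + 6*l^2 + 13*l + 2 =6*l^2 + 8*l + 2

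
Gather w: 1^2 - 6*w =1 - 6*w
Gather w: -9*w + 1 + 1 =2 - 9*w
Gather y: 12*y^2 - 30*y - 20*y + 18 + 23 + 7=12*y^2 - 50*y + 48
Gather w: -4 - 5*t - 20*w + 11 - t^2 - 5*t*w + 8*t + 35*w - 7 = -t^2 + 3*t + w*(15 - 5*t)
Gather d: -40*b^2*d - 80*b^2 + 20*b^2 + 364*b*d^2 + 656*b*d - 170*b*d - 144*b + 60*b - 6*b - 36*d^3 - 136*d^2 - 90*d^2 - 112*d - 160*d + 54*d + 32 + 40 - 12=-60*b^2 - 90*b - 36*d^3 + d^2*(364*b - 226) + d*(-40*b^2 + 486*b - 218) + 60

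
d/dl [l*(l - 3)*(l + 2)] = 3*l^2 - 2*l - 6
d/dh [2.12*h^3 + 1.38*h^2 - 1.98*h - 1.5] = 6.36*h^2 + 2.76*h - 1.98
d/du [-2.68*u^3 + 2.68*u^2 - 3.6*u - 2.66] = -8.04*u^2 + 5.36*u - 3.6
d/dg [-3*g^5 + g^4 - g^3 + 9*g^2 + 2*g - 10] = -15*g^4 + 4*g^3 - 3*g^2 + 18*g + 2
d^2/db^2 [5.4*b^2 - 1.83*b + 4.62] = 10.8000000000000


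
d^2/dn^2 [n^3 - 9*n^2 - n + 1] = 6*n - 18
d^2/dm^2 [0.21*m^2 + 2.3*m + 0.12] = 0.420000000000000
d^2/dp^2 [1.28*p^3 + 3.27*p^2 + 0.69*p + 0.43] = 7.68*p + 6.54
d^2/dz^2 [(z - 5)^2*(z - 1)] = 6*z - 22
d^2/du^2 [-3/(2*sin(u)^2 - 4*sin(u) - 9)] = 12*(-4*sin(u)^4 + 6*sin(u)^3 - 16*sin(u)^2 - 3*sin(u) + 17)/(4*sin(u) + cos(2*u) + 8)^3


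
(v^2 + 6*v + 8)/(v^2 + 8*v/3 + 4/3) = 3*(v + 4)/(3*v + 2)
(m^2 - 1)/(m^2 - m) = (m + 1)/m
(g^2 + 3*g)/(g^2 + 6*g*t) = (g + 3)/(g + 6*t)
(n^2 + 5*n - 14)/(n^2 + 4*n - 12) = (n + 7)/(n + 6)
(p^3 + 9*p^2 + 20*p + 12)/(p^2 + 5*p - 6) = (p^2 + 3*p + 2)/(p - 1)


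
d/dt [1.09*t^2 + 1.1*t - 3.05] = 2.18*t + 1.1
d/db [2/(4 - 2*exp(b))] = exp(b)/(exp(b) - 2)^2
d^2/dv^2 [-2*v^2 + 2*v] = -4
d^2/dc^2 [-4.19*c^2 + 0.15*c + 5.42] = -8.38000000000000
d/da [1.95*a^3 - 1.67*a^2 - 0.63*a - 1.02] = 5.85*a^2 - 3.34*a - 0.63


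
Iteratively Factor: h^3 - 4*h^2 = (h)*(h^2 - 4*h) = h*(h - 4)*(h)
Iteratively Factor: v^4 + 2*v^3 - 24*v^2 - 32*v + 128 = (v - 4)*(v^3 + 6*v^2 - 32) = (v - 4)*(v + 4)*(v^2 + 2*v - 8) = (v - 4)*(v + 4)^2*(v - 2)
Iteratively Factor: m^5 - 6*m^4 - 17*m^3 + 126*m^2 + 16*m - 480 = (m - 4)*(m^4 - 2*m^3 - 25*m^2 + 26*m + 120) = (m - 5)*(m - 4)*(m^3 + 3*m^2 - 10*m - 24) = (m - 5)*(m - 4)*(m - 3)*(m^2 + 6*m + 8) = (m - 5)*(m - 4)*(m - 3)*(m + 2)*(m + 4)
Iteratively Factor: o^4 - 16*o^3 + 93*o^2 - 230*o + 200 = (o - 4)*(o^3 - 12*o^2 + 45*o - 50) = (o - 4)*(o - 2)*(o^2 - 10*o + 25) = (o - 5)*(o - 4)*(o - 2)*(o - 5)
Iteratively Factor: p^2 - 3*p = (p)*(p - 3)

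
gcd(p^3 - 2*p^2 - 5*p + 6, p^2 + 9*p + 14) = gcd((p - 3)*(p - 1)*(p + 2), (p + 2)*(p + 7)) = p + 2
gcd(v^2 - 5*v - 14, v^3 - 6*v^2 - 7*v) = v - 7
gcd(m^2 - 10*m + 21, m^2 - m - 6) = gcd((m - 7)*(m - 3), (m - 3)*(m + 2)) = m - 3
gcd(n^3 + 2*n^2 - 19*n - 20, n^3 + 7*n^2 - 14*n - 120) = n^2 + n - 20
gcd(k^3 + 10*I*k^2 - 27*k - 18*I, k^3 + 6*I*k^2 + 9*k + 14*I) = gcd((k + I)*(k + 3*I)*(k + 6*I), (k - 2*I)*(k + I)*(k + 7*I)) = k + I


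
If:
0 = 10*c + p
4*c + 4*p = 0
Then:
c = 0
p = 0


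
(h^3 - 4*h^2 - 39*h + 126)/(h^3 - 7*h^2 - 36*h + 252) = (h - 3)/(h - 6)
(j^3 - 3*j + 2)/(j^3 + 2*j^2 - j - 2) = (j - 1)/(j + 1)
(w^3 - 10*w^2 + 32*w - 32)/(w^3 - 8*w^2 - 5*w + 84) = (w^2 - 6*w + 8)/(w^2 - 4*w - 21)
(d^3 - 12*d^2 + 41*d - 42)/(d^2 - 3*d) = d - 9 + 14/d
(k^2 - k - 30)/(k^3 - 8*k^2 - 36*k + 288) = (k + 5)/(k^2 - 2*k - 48)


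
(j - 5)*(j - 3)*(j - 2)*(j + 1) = j^4 - 9*j^3 + 21*j^2 + j - 30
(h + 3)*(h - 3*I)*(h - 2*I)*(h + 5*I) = h^4 + 3*h^3 + 19*h^2 + 57*h - 30*I*h - 90*I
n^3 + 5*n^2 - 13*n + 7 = (n - 1)^2*(n + 7)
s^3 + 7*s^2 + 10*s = s*(s + 2)*(s + 5)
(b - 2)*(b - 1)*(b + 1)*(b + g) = b^4 + b^3*g - 2*b^3 - 2*b^2*g - b^2 - b*g + 2*b + 2*g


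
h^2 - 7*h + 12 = (h - 4)*(h - 3)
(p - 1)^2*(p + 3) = p^3 + p^2 - 5*p + 3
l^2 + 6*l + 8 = (l + 2)*(l + 4)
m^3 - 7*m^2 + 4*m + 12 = (m - 6)*(m - 2)*(m + 1)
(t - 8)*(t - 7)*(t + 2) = t^3 - 13*t^2 + 26*t + 112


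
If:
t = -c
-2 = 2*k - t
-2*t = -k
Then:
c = 2/3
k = -4/3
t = -2/3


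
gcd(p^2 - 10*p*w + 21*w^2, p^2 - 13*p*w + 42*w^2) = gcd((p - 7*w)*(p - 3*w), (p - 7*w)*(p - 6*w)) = p - 7*w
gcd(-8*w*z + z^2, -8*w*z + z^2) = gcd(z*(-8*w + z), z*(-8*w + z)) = -8*w*z + z^2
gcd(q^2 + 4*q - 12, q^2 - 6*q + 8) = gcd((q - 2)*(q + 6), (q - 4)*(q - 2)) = q - 2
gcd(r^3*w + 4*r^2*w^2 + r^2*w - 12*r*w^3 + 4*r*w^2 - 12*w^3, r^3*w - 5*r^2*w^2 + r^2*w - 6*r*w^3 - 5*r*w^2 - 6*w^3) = r*w + w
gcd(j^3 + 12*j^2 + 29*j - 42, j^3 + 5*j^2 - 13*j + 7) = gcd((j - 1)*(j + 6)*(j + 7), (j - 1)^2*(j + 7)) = j^2 + 6*j - 7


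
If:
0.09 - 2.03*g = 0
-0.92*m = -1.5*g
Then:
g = 0.04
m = 0.07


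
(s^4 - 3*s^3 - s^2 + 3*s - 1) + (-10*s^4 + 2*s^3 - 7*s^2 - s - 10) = -9*s^4 - s^3 - 8*s^2 + 2*s - 11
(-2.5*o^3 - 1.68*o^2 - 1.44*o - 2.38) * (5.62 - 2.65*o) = 6.625*o^4 - 9.598*o^3 - 5.6256*o^2 - 1.7858*o - 13.3756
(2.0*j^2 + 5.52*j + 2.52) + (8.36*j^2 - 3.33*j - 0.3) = 10.36*j^2 + 2.19*j + 2.22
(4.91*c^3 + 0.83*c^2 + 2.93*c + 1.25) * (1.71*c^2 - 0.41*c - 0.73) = 8.3961*c^5 - 0.5938*c^4 + 1.0857*c^3 + 0.3303*c^2 - 2.6514*c - 0.9125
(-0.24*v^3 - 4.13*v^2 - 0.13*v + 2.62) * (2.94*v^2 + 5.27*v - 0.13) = -0.7056*v^5 - 13.407*v^4 - 22.1161*v^3 + 7.5546*v^2 + 13.8243*v - 0.3406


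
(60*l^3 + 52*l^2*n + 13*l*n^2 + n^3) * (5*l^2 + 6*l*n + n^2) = 300*l^5 + 620*l^4*n + 437*l^3*n^2 + 135*l^2*n^3 + 19*l*n^4 + n^5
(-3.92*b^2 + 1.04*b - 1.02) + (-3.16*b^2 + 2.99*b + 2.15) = -7.08*b^2 + 4.03*b + 1.13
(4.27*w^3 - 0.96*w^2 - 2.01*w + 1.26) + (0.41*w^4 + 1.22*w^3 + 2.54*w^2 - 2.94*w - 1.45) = 0.41*w^4 + 5.49*w^3 + 1.58*w^2 - 4.95*w - 0.19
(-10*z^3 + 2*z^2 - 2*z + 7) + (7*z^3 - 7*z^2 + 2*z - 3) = -3*z^3 - 5*z^2 + 4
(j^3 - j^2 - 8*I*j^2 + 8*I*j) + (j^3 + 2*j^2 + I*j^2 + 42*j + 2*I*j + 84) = 2*j^3 + j^2 - 7*I*j^2 + 42*j + 10*I*j + 84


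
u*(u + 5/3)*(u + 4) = u^3 + 17*u^2/3 + 20*u/3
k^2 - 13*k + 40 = (k - 8)*(k - 5)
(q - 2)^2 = q^2 - 4*q + 4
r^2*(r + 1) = r^3 + r^2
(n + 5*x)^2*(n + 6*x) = n^3 + 16*n^2*x + 85*n*x^2 + 150*x^3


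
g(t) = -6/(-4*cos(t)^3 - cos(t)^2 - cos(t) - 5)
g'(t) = -6*(-12*sin(t)*cos(t)^2 - 2*sin(t)*cos(t) - sin(t))/(-4*cos(t)^3 - cos(t)^2 - cos(t) - 5)^2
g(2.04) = 1.37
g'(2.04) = 0.71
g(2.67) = 2.89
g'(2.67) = 5.54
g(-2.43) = 1.95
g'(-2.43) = -2.63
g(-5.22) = 0.97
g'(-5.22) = 0.66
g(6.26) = 0.55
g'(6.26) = -0.02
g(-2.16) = 1.48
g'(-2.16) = -1.08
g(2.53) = 2.26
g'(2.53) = 3.62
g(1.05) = 0.96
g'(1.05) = 0.66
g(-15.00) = 1.96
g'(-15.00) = -2.66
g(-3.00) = 5.41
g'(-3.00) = -7.42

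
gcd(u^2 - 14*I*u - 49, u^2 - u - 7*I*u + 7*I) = u - 7*I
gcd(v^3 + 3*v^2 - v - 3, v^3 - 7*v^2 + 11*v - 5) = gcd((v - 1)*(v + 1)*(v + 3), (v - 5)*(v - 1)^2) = v - 1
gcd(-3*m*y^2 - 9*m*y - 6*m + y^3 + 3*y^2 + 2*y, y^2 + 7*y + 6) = y + 1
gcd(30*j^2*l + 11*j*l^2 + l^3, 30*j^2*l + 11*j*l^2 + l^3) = 30*j^2*l + 11*j*l^2 + l^3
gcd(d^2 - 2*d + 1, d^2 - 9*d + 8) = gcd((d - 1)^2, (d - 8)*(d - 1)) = d - 1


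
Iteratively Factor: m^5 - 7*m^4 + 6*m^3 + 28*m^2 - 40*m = (m - 5)*(m^4 - 2*m^3 - 4*m^2 + 8*m) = m*(m - 5)*(m^3 - 2*m^2 - 4*m + 8) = m*(m - 5)*(m - 2)*(m^2 - 4) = m*(m - 5)*(m - 2)^2*(m + 2)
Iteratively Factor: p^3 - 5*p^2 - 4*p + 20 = (p - 5)*(p^2 - 4) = (p - 5)*(p + 2)*(p - 2)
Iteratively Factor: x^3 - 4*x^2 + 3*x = (x - 3)*(x^2 - x) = (x - 3)*(x - 1)*(x)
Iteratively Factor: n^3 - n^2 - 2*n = (n)*(n^2 - n - 2) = n*(n + 1)*(n - 2)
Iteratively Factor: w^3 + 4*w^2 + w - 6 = (w + 3)*(w^2 + w - 2) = (w + 2)*(w + 3)*(w - 1)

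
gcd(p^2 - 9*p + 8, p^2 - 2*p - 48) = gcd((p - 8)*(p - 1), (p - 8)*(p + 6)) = p - 8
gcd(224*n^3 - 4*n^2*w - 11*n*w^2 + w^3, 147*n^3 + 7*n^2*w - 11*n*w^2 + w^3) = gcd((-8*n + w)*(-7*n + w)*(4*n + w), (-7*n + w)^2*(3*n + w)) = -7*n + w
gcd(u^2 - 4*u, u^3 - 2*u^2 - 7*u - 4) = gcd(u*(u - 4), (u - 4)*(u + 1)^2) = u - 4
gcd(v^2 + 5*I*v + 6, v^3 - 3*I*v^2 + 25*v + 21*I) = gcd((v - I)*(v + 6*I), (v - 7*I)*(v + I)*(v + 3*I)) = 1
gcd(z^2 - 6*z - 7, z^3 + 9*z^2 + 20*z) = 1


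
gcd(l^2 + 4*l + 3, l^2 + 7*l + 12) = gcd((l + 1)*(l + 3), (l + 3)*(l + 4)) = l + 3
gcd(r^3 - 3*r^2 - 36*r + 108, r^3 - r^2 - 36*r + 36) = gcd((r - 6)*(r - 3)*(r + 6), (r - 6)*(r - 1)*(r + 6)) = r^2 - 36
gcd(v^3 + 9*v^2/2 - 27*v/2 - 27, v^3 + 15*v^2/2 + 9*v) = v^2 + 15*v/2 + 9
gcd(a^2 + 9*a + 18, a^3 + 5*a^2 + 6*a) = a + 3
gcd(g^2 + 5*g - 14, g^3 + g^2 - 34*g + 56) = g^2 + 5*g - 14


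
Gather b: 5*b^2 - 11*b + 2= 5*b^2 - 11*b + 2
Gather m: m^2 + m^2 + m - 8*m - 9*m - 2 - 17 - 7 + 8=2*m^2 - 16*m - 18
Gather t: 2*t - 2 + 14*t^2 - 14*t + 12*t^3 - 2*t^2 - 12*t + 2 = 12*t^3 + 12*t^2 - 24*t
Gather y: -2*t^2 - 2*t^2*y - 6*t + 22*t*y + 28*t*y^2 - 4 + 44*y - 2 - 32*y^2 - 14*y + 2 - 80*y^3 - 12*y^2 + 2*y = -2*t^2 - 6*t - 80*y^3 + y^2*(28*t - 44) + y*(-2*t^2 + 22*t + 32) - 4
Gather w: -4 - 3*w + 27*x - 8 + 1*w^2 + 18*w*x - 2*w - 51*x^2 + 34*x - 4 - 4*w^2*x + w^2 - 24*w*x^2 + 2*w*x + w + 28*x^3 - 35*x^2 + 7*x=w^2*(2 - 4*x) + w*(-24*x^2 + 20*x - 4) + 28*x^3 - 86*x^2 + 68*x - 16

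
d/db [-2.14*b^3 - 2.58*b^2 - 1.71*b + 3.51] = -6.42*b^2 - 5.16*b - 1.71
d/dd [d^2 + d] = 2*d + 1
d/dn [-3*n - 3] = -3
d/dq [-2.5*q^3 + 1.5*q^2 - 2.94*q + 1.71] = -7.5*q^2 + 3.0*q - 2.94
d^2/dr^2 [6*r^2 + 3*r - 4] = 12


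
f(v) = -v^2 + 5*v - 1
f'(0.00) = 5.00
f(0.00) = -1.00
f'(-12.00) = 29.00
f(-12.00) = -205.00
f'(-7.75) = 20.50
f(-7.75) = -99.81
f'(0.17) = 4.66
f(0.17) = -0.18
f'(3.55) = -2.10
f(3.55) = 4.15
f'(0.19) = 4.62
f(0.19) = -0.09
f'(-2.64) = 10.28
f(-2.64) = -21.17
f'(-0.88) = 6.76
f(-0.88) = -6.17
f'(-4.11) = 13.22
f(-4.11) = -38.44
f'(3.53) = -2.06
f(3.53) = 4.19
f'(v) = 5 - 2*v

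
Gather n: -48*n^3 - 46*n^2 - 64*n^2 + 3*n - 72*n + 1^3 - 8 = -48*n^3 - 110*n^2 - 69*n - 7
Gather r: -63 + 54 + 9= 0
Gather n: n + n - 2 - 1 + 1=2*n - 2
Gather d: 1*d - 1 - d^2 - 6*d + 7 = -d^2 - 5*d + 6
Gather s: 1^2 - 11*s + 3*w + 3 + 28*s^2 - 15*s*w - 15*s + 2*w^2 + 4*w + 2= 28*s^2 + s*(-15*w - 26) + 2*w^2 + 7*w + 6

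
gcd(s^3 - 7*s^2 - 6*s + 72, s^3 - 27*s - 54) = s^2 - 3*s - 18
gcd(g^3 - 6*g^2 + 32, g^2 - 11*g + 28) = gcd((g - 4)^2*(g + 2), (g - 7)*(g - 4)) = g - 4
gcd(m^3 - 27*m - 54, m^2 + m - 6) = m + 3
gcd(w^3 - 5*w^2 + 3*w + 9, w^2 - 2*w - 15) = 1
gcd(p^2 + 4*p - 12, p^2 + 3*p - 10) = p - 2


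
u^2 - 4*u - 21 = (u - 7)*(u + 3)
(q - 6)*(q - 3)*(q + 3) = q^3 - 6*q^2 - 9*q + 54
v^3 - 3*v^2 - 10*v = v*(v - 5)*(v + 2)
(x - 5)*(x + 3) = x^2 - 2*x - 15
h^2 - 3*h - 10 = (h - 5)*(h + 2)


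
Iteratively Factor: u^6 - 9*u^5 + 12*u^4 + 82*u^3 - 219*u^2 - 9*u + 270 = (u - 5)*(u^5 - 4*u^4 - 8*u^3 + 42*u^2 - 9*u - 54) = (u - 5)*(u - 3)*(u^4 - u^3 - 11*u^2 + 9*u + 18) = (u - 5)*(u - 3)*(u - 2)*(u^3 + u^2 - 9*u - 9) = (u - 5)*(u - 3)*(u - 2)*(u + 1)*(u^2 - 9) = (u - 5)*(u - 3)^2*(u - 2)*(u + 1)*(u + 3)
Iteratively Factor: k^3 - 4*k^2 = (k)*(k^2 - 4*k) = k*(k - 4)*(k)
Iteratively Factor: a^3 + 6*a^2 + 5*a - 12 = (a + 3)*(a^2 + 3*a - 4) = (a - 1)*(a + 3)*(a + 4)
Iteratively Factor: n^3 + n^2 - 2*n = (n + 2)*(n^2 - n) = n*(n + 2)*(n - 1)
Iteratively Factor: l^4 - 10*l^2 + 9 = (l + 3)*(l^3 - 3*l^2 - l + 3) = (l - 1)*(l + 3)*(l^2 - 2*l - 3) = (l - 3)*(l - 1)*(l + 3)*(l + 1)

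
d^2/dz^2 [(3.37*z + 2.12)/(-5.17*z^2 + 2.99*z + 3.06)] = ((3.37*z + 2.12)*(10.34*z - 2.99)*(20.68*z - 5.98) + (104.5374*z + 1.7682)*(-5.17*z^2 + 2.99*z + 3.06))/(-5.17*z^2 + 2.99*z + 3.06)^3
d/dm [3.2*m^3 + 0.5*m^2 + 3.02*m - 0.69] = 9.6*m^2 + 1.0*m + 3.02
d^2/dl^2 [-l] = 0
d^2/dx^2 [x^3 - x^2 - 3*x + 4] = 6*x - 2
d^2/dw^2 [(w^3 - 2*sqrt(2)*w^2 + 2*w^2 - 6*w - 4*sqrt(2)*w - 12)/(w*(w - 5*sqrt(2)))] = 12*(sqrt(2)*w^3 + 4*w^3 - 6*w^2 + 30*sqrt(2)*w - 100)/(w^3*(w^3 - 15*sqrt(2)*w^2 + 150*w - 250*sqrt(2)))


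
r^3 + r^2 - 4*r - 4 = (r - 2)*(r + 1)*(r + 2)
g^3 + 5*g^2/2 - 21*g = g*(g - 7/2)*(g + 6)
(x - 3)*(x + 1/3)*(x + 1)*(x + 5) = x^4 + 10*x^3/3 - 12*x^2 - 58*x/3 - 5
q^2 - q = q*(q - 1)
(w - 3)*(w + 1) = w^2 - 2*w - 3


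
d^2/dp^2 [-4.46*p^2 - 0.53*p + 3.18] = -8.92000000000000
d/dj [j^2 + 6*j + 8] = 2*j + 6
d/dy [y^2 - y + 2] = 2*y - 1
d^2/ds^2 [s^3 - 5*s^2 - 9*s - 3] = 6*s - 10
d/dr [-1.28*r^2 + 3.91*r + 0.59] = 3.91 - 2.56*r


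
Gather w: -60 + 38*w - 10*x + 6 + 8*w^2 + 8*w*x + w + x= 8*w^2 + w*(8*x + 39) - 9*x - 54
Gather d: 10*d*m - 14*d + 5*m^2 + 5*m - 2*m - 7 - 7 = d*(10*m - 14) + 5*m^2 + 3*m - 14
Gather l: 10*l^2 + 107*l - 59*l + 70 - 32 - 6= 10*l^2 + 48*l + 32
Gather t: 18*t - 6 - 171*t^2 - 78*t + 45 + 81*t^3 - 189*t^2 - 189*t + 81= 81*t^3 - 360*t^2 - 249*t + 120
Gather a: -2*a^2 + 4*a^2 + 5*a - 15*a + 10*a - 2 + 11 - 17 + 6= 2*a^2 - 2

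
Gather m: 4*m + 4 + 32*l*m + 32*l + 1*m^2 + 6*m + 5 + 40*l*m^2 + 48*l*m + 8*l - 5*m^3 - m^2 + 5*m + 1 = 40*l*m^2 + 40*l - 5*m^3 + m*(80*l + 15) + 10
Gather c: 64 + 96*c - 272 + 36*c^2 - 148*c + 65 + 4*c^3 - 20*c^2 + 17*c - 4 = 4*c^3 + 16*c^2 - 35*c - 147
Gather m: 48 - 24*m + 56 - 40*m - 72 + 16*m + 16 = 48 - 48*m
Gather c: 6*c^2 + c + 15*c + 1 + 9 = 6*c^2 + 16*c + 10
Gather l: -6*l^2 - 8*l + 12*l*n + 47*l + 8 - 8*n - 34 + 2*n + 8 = -6*l^2 + l*(12*n + 39) - 6*n - 18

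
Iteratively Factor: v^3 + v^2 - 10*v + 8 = (v - 2)*(v^2 + 3*v - 4) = (v - 2)*(v - 1)*(v + 4)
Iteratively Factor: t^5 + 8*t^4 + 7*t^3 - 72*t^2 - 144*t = (t + 4)*(t^4 + 4*t^3 - 9*t^2 - 36*t) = (t - 3)*(t + 4)*(t^3 + 7*t^2 + 12*t) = t*(t - 3)*(t + 4)*(t^2 + 7*t + 12) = t*(t - 3)*(t + 4)^2*(t + 3)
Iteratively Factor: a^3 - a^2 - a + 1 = (a - 1)*(a^2 - 1) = (a - 1)*(a + 1)*(a - 1)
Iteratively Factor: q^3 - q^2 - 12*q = (q)*(q^2 - q - 12) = q*(q + 3)*(q - 4)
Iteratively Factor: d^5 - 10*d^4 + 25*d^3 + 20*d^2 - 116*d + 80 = (d + 2)*(d^4 - 12*d^3 + 49*d^2 - 78*d + 40) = (d - 2)*(d + 2)*(d^3 - 10*d^2 + 29*d - 20) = (d - 2)*(d - 1)*(d + 2)*(d^2 - 9*d + 20) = (d - 4)*(d - 2)*(d - 1)*(d + 2)*(d - 5)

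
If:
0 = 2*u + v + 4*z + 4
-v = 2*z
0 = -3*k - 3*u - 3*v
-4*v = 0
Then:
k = 2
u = -2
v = 0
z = 0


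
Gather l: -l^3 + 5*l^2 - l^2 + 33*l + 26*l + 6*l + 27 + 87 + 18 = -l^3 + 4*l^2 + 65*l + 132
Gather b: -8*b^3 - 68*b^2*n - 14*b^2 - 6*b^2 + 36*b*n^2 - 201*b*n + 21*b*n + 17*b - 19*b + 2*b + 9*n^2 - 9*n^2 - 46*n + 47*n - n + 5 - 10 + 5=-8*b^3 + b^2*(-68*n - 20) + b*(36*n^2 - 180*n)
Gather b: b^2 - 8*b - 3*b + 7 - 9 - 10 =b^2 - 11*b - 12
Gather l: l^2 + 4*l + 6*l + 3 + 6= l^2 + 10*l + 9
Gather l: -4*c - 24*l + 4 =-4*c - 24*l + 4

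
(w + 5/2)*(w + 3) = w^2 + 11*w/2 + 15/2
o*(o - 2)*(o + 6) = o^3 + 4*o^2 - 12*o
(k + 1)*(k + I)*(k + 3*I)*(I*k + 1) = I*k^4 - 3*k^3 + I*k^3 - 3*k^2 + I*k^2 - 3*k + I*k - 3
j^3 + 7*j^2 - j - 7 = (j - 1)*(j + 1)*(j + 7)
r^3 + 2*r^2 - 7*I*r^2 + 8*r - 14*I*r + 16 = (r + 2)*(r - 8*I)*(r + I)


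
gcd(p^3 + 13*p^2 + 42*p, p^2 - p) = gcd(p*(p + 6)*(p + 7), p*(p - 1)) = p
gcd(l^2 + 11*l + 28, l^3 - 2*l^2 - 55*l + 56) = l + 7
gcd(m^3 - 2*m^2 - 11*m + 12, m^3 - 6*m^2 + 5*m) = m - 1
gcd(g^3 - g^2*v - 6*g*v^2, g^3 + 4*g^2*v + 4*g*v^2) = g^2 + 2*g*v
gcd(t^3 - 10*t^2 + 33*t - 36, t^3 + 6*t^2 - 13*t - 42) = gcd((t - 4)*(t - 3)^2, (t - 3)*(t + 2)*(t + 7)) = t - 3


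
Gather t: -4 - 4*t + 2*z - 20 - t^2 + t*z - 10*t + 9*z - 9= -t^2 + t*(z - 14) + 11*z - 33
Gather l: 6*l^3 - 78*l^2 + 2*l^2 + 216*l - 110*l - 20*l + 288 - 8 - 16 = 6*l^3 - 76*l^2 + 86*l + 264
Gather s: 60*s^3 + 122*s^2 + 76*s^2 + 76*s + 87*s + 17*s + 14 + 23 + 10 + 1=60*s^3 + 198*s^2 + 180*s + 48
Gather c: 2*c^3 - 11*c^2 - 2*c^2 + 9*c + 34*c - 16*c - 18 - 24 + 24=2*c^3 - 13*c^2 + 27*c - 18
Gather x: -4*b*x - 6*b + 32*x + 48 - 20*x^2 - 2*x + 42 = -6*b - 20*x^2 + x*(30 - 4*b) + 90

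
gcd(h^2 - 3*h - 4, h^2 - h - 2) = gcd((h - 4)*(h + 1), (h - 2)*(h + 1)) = h + 1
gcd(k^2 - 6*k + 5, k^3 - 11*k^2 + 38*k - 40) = k - 5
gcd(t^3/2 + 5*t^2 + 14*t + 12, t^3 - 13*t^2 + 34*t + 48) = 1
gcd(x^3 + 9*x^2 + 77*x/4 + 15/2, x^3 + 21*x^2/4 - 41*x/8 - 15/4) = x^2 + 13*x/2 + 3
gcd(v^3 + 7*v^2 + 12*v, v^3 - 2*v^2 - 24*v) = v^2 + 4*v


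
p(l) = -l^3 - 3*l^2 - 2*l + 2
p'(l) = -3*l^2 - 6*l - 2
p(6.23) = -368.70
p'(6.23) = -155.82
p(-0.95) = 2.05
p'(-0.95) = 0.99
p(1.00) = -4.00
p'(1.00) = -11.00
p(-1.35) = 1.69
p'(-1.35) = 0.63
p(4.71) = -178.46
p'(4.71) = -96.81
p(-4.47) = 40.31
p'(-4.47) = -35.12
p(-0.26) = 2.33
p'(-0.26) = -0.64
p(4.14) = -128.66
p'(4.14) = -78.26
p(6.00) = -334.00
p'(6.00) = -146.00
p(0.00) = 2.00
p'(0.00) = -2.00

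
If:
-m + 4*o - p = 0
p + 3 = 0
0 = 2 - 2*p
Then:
No Solution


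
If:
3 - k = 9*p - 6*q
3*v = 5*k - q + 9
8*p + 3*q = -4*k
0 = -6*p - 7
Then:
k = 193/54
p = -7/6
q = -134/81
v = 4621/486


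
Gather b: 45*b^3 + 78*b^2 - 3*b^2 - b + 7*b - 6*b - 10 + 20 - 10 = 45*b^3 + 75*b^2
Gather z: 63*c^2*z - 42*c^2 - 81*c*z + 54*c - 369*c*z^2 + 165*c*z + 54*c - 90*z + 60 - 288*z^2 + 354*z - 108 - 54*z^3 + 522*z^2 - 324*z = -42*c^2 + 108*c - 54*z^3 + z^2*(234 - 369*c) + z*(63*c^2 + 84*c - 60) - 48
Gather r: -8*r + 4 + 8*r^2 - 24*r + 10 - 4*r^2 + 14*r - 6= 4*r^2 - 18*r + 8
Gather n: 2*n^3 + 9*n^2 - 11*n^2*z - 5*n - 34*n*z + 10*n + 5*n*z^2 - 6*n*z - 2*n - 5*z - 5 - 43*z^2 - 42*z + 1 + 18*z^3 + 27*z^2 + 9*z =2*n^3 + n^2*(9 - 11*z) + n*(5*z^2 - 40*z + 3) + 18*z^3 - 16*z^2 - 38*z - 4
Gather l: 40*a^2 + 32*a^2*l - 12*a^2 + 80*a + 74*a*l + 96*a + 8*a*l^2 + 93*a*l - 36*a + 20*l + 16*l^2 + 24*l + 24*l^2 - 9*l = 28*a^2 + 140*a + l^2*(8*a + 40) + l*(32*a^2 + 167*a + 35)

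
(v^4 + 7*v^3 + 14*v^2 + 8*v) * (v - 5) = v^5 + 2*v^4 - 21*v^3 - 62*v^2 - 40*v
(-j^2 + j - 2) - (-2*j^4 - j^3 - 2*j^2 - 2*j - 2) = 2*j^4 + j^3 + j^2 + 3*j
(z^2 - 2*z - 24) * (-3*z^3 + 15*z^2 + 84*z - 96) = -3*z^5 + 21*z^4 + 126*z^3 - 624*z^2 - 1824*z + 2304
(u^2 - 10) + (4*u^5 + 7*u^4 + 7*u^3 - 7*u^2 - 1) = 4*u^5 + 7*u^4 + 7*u^3 - 6*u^2 - 11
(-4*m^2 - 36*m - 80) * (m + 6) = -4*m^3 - 60*m^2 - 296*m - 480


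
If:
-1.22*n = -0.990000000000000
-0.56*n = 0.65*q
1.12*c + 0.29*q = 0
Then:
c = 0.18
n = 0.81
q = -0.70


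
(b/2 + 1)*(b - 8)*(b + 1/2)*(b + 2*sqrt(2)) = b^4/2 - 11*b^3/4 + sqrt(2)*b^3 - 19*b^2/2 - 11*sqrt(2)*b^2/2 - 19*sqrt(2)*b - 4*b - 8*sqrt(2)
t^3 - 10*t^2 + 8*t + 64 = (t - 8)*(t - 4)*(t + 2)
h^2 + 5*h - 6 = (h - 1)*(h + 6)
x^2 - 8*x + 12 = (x - 6)*(x - 2)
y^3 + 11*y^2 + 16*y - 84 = (y - 2)*(y + 6)*(y + 7)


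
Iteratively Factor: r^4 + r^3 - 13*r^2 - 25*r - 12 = (r + 1)*(r^3 - 13*r - 12) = (r + 1)*(r + 3)*(r^2 - 3*r - 4) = (r + 1)^2*(r + 3)*(r - 4)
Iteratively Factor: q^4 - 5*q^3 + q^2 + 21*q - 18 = (q - 3)*(q^3 - 2*q^2 - 5*q + 6) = (q - 3)^2*(q^2 + q - 2) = (q - 3)^2*(q + 2)*(q - 1)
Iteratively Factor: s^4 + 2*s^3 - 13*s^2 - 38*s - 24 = (s + 2)*(s^3 - 13*s - 12) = (s + 1)*(s + 2)*(s^2 - s - 12) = (s + 1)*(s + 2)*(s + 3)*(s - 4)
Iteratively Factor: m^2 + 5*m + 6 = (m + 3)*(m + 2)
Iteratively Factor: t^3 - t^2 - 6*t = (t)*(t^2 - t - 6) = t*(t + 2)*(t - 3)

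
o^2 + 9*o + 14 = (o + 2)*(o + 7)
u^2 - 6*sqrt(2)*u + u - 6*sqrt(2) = (u + 1)*(u - 6*sqrt(2))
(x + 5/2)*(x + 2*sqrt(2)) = x^2 + 5*x/2 + 2*sqrt(2)*x + 5*sqrt(2)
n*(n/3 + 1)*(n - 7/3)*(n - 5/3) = n^4/3 - n^3/3 - 73*n^2/27 + 35*n/9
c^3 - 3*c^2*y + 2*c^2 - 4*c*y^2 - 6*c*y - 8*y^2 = (c + 2)*(c - 4*y)*(c + y)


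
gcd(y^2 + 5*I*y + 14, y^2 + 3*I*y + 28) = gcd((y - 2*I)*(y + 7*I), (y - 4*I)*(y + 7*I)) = y + 7*I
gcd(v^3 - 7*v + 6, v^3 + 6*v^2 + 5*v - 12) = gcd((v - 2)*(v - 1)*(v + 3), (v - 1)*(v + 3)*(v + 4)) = v^2 + 2*v - 3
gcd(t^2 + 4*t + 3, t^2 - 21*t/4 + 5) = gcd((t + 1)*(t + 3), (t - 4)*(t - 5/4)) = 1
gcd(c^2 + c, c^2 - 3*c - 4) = c + 1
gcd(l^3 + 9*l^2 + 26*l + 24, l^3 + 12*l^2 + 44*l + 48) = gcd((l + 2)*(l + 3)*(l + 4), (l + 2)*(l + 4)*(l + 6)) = l^2 + 6*l + 8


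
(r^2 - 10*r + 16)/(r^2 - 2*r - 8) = (-r^2 + 10*r - 16)/(-r^2 + 2*r + 8)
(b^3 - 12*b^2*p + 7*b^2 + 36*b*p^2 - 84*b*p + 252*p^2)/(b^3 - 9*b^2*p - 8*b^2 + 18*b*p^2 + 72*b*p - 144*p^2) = (-b^2 + 6*b*p - 7*b + 42*p)/(-b^2 + 3*b*p + 8*b - 24*p)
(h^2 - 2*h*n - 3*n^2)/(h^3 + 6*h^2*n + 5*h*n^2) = (h - 3*n)/(h*(h + 5*n))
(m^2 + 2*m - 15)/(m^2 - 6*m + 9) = (m + 5)/(m - 3)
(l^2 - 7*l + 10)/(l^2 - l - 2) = (l - 5)/(l + 1)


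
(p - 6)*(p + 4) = p^2 - 2*p - 24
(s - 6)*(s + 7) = s^2 + s - 42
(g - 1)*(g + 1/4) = g^2 - 3*g/4 - 1/4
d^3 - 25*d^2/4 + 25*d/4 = d*(d - 5)*(d - 5/4)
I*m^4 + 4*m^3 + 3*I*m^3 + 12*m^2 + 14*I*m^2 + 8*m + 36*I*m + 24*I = (m + 2)*(m - 6*I)*(m + 2*I)*(I*m + I)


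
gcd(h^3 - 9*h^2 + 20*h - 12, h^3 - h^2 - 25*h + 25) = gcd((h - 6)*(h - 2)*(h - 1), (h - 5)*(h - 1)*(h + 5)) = h - 1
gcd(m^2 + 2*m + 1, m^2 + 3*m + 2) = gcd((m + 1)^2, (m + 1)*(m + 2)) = m + 1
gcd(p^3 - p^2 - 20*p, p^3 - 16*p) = p^2 + 4*p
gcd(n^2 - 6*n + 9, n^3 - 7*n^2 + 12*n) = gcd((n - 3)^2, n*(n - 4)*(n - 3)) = n - 3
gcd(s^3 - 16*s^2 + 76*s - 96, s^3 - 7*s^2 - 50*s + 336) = s^2 - 14*s + 48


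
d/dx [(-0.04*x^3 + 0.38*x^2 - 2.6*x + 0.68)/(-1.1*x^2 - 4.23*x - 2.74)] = (0.044*x^4 + 0.3384*x^3 - 4.1386*x^2 - 0.586399999999999*x + 10.0004)/(1.21*x^4 + 9.306*x^3 + 23.9209*x^2 + 23.1804*x + 7.5076)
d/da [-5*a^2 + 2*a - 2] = 2 - 10*a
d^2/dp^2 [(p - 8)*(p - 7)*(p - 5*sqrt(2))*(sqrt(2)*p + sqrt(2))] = 12*sqrt(2)*p^2 - 84*sqrt(2)*p - 60*p + 82*sqrt(2) + 280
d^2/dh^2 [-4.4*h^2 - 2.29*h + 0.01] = -8.80000000000000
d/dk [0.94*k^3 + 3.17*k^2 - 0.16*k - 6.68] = 2.82*k^2 + 6.34*k - 0.16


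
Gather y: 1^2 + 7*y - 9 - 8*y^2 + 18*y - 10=-8*y^2 + 25*y - 18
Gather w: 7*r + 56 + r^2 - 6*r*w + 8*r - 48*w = r^2 + 15*r + w*(-6*r - 48) + 56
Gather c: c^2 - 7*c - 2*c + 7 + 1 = c^2 - 9*c + 8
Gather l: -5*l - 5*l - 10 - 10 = -10*l - 20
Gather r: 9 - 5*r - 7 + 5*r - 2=0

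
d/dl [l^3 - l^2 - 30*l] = 3*l^2 - 2*l - 30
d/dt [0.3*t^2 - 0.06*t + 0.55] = 0.6*t - 0.06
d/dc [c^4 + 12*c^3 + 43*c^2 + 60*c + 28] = 4*c^3 + 36*c^2 + 86*c + 60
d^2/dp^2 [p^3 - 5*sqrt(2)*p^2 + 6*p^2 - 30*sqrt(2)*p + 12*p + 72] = 6*p - 10*sqrt(2) + 12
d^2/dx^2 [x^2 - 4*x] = 2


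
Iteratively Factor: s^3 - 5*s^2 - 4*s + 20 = (s + 2)*(s^2 - 7*s + 10) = (s - 5)*(s + 2)*(s - 2)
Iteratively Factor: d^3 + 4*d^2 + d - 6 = (d + 2)*(d^2 + 2*d - 3) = (d - 1)*(d + 2)*(d + 3)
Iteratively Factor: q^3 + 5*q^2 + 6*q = (q)*(q^2 + 5*q + 6) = q*(q + 2)*(q + 3)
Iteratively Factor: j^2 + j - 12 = (j - 3)*(j + 4)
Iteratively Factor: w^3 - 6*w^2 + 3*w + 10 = (w + 1)*(w^2 - 7*w + 10) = (w - 2)*(w + 1)*(w - 5)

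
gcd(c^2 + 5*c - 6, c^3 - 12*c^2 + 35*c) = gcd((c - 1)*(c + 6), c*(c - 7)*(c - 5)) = 1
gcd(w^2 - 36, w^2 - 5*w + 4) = 1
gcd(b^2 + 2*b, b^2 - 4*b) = b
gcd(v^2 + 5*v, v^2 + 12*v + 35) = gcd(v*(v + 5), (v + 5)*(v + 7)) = v + 5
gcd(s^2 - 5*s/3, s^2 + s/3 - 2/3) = 1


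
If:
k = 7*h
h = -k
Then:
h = 0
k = 0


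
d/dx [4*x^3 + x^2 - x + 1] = 12*x^2 + 2*x - 1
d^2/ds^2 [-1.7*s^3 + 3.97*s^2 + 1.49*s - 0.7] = 7.94 - 10.2*s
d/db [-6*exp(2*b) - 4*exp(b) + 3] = (-12*exp(b) - 4)*exp(b)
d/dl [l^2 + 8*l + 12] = 2*l + 8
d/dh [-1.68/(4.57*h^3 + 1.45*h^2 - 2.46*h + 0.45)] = (23.0328*h^2 + 4.872*h - 4.1328)/(4.57*h^3 + 1.45*h^2 - 2.46*h + 0.45)^2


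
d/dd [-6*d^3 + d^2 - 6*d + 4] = -18*d^2 + 2*d - 6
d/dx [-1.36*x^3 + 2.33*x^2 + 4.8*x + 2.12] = -4.08*x^2 + 4.66*x + 4.8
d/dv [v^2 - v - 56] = 2*v - 1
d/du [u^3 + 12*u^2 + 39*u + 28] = 3*u^2 + 24*u + 39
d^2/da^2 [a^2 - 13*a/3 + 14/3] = 2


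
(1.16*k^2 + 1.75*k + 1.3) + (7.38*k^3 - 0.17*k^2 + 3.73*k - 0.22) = 7.38*k^3 + 0.99*k^2 + 5.48*k + 1.08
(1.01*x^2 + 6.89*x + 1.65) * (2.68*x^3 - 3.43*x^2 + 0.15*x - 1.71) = 2.7068*x^5 + 15.0009*x^4 - 19.0592*x^3 - 6.3531*x^2 - 11.5344*x - 2.8215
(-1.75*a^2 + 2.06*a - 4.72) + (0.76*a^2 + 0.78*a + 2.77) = -0.99*a^2 + 2.84*a - 1.95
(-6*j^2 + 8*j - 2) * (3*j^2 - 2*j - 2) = -18*j^4 + 36*j^3 - 10*j^2 - 12*j + 4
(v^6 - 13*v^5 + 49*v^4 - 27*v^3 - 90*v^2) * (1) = v^6 - 13*v^5 + 49*v^4 - 27*v^3 - 90*v^2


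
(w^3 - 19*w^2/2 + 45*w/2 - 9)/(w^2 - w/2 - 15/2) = (2*w^2 - 13*w + 6)/(2*w + 5)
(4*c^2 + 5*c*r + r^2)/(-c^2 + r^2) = (4*c + r)/(-c + r)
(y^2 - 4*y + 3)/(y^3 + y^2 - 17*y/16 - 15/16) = 16*(y - 3)/(16*y^2 + 32*y + 15)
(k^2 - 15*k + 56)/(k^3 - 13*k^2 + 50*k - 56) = (k - 8)/(k^2 - 6*k + 8)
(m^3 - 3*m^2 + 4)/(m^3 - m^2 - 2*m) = (m - 2)/m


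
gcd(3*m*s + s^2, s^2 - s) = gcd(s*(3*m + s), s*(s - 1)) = s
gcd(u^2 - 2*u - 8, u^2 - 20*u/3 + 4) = 1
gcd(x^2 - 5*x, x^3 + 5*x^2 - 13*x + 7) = 1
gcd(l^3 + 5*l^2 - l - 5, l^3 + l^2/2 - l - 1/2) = l^2 - 1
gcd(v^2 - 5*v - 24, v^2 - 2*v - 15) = v + 3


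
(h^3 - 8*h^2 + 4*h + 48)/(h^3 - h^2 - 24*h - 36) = (h - 4)/(h + 3)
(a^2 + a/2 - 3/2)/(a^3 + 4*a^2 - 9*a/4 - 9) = 2*(a - 1)/(2*a^2 + 5*a - 12)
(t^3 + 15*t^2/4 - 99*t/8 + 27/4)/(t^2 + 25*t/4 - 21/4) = (t^2 + 9*t/2 - 9)/(t + 7)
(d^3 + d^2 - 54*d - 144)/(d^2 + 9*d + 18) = d - 8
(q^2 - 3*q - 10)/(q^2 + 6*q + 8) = (q - 5)/(q + 4)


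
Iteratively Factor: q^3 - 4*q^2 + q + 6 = (q - 3)*(q^2 - q - 2) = (q - 3)*(q - 2)*(q + 1)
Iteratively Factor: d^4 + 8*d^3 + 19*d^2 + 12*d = (d + 3)*(d^3 + 5*d^2 + 4*d) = (d + 1)*(d + 3)*(d^2 + 4*d) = d*(d + 1)*(d + 3)*(d + 4)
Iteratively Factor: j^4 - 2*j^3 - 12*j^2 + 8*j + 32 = (j + 2)*(j^3 - 4*j^2 - 4*j + 16) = (j - 4)*(j + 2)*(j^2 - 4) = (j - 4)*(j + 2)^2*(j - 2)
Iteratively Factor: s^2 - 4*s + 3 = (s - 1)*(s - 3)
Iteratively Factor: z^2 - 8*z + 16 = (z - 4)*(z - 4)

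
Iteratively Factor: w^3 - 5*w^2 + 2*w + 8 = (w - 4)*(w^2 - w - 2) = (w - 4)*(w - 2)*(w + 1)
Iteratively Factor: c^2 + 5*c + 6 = (c + 2)*(c + 3)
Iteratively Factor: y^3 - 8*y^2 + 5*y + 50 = (y - 5)*(y^2 - 3*y - 10) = (y - 5)^2*(y + 2)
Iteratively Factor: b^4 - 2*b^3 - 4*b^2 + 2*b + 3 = (b + 1)*(b^3 - 3*b^2 - b + 3) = (b - 1)*(b + 1)*(b^2 - 2*b - 3) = (b - 3)*(b - 1)*(b + 1)*(b + 1)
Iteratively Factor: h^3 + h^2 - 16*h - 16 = (h - 4)*(h^2 + 5*h + 4) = (h - 4)*(h + 1)*(h + 4)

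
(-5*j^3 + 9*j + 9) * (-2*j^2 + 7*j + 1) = 10*j^5 - 35*j^4 - 23*j^3 + 45*j^2 + 72*j + 9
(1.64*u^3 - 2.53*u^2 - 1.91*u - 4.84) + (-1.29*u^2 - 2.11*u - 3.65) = 1.64*u^3 - 3.82*u^2 - 4.02*u - 8.49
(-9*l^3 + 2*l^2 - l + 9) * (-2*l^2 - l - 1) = 18*l^5 + 5*l^4 + 9*l^3 - 19*l^2 - 8*l - 9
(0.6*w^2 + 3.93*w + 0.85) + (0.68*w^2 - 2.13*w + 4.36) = 1.28*w^2 + 1.8*w + 5.21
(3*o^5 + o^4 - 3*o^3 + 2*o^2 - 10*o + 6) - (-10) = 3*o^5 + o^4 - 3*o^3 + 2*o^2 - 10*o + 16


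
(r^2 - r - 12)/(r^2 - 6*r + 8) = (r + 3)/(r - 2)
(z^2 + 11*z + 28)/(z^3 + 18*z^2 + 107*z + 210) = (z + 4)/(z^2 + 11*z + 30)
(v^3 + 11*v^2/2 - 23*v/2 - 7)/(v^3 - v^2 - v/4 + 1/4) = 2*(v^2 + 5*v - 14)/(2*v^2 - 3*v + 1)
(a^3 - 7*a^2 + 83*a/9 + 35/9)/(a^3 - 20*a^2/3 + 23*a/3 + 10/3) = (a - 7/3)/(a - 2)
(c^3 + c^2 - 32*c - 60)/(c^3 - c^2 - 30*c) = (c + 2)/c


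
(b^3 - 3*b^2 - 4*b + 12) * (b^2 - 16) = b^5 - 3*b^4 - 20*b^3 + 60*b^2 + 64*b - 192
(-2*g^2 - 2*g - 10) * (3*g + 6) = -6*g^3 - 18*g^2 - 42*g - 60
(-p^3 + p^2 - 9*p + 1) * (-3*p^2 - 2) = 3*p^5 - 3*p^4 + 29*p^3 - 5*p^2 + 18*p - 2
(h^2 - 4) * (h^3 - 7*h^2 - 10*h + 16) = h^5 - 7*h^4 - 14*h^3 + 44*h^2 + 40*h - 64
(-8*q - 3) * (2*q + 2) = -16*q^2 - 22*q - 6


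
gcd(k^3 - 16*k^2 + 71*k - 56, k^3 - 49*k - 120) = k - 8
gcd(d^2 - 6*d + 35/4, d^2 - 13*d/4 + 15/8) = d - 5/2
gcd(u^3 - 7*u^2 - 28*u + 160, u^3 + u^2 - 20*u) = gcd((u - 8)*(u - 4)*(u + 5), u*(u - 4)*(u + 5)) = u^2 + u - 20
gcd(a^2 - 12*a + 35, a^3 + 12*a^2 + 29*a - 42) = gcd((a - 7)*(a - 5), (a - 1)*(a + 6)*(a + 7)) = 1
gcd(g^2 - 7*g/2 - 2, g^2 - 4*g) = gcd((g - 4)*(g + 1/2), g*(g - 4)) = g - 4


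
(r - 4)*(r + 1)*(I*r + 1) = I*r^3 + r^2 - 3*I*r^2 - 3*r - 4*I*r - 4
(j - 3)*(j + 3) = j^2 - 9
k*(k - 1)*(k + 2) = k^3 + k^2 - 2*k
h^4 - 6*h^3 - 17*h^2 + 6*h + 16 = (h - 8)*(h - 1)*(h + 1)*(h + 2)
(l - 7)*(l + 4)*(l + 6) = l^3 + 3*l^2 - 46*l - 168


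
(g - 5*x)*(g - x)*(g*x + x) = g^3*x - 6*g^2*x^2 + g^2*x + 5*g*x^3 - 6*g*x^2 + 5*x^3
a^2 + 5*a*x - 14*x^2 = (a - 2*x)*(a + 7*x)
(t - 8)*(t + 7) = t^2 - t - 56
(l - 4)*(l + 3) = l^2 - l - 12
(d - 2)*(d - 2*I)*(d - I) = d^3 - 2*d^2 - 3*I*d^2 - 2*d + 6*I*d + 4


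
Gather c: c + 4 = c + 4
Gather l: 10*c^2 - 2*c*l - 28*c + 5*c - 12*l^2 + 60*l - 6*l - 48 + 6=10*c^2 - 23*c - 12*l^2 + l*(54 - 2*c) - 42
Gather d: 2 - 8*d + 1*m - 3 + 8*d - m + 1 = 0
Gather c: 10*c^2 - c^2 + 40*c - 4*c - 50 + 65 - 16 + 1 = 9*c^2 + 36*c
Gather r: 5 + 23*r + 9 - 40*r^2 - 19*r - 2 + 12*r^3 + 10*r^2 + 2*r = 12*r^3 - 30*r^2 + 6*r + 12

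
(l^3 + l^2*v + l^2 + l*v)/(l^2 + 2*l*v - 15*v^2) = l*(l^2 + l*v + l + v)/(l^2 + 2*l*v - 15*v^2)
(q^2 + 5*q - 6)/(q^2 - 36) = (q - 1)/(q - 6)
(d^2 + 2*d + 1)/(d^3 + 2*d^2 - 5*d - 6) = (d + 1)/(d^2 + d - 6)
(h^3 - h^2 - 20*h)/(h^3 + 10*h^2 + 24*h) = (h - 5)/(h + 6)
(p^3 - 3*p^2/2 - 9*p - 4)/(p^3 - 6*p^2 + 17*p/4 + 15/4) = 2*(p^2 - 2*p - 8)/(2*p^2 - 13*p + 15)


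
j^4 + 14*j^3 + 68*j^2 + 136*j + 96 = (j + 2)^2*(j + 4)*(j + 6)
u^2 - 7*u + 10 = (u - 5)*(u - 2)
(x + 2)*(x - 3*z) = x^2 - 3*x*z + 2*x - 6*z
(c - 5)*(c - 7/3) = c^2 - 22*c/3 + 35/3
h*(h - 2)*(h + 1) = h^3 - h^2 - 2*h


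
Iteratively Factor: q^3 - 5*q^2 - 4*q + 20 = (q - 5)*(q^2 - 4) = (q - 5)*(q + 2)*(q - 2)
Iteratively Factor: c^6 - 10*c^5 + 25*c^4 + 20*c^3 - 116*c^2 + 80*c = (c - 1)*(c^5 - 9*c^4 + 16*c^3 + 36*c^2 - 80*c) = (c - 5)*(c - 1)*(c^4 - 4*c^3 - 4*c^2 + 16*c) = c*(c - 5)*(c - 1)*(c^3 - 4*c^2 - 4*c + 16) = c*(c - 5)*(c - 2)*(c - 1)*(c^2 - 2*c - 8) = c*(c - 5)*(c - 4)*(c - 2)*(c - 1)*(c + 2)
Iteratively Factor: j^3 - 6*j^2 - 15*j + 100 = (j - 5)*(j^2 - j - 20) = (j - 5)*(j + 4)*(j - 5)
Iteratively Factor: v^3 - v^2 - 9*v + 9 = (v - 1)*(v^2 - 9) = (v - 1)*(v + 3)*(v - 3)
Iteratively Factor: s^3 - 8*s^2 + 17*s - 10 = (s - 2)*(s^2 - 6*s + 5) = (s - 2)*(s - 1)*(s - 5)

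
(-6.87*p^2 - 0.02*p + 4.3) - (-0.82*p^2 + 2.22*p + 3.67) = -6.05*p^2 - 2.24*p + 0.63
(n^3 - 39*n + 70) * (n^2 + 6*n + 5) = n^5 + 6*n^4 - 34*n^3 - 164*n^2 + 225*n + 350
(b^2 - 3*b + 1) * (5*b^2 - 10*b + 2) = 5*b^4 - 25*b^3 + 37*b^2 - 16*b + 2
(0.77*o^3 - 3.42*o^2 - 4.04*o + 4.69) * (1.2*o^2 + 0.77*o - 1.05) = 0.924*o^5 - 3.5111*o^4 - 8.2899*o^3 + 6.1082*o^2 + 7.8533*o - 4.9245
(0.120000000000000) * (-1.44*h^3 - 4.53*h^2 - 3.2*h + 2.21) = -0.1728*h^3 - 0.5436*h^2 - 0.384*h + 0.2652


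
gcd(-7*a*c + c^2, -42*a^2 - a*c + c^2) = 7*a - c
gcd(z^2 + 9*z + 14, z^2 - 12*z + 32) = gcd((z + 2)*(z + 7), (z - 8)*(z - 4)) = 1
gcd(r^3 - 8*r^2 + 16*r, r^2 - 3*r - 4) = r - 4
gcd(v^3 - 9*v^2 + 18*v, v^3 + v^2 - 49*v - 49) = 1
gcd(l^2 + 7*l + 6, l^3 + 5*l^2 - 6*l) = l + 6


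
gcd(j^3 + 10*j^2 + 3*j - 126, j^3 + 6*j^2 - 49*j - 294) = j^2 + 13*j + 42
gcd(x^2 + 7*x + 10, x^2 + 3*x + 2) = x + 2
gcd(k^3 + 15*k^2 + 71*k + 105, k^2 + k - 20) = k + 5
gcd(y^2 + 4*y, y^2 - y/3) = y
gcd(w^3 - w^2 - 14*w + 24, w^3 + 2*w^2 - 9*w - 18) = w - 3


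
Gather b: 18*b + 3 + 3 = 18*b + 6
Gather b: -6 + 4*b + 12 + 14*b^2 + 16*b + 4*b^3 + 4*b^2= 4*b^3 + 18*b^2 + 20*b + 6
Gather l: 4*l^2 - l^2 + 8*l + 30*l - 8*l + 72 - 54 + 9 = 3*l^2 + 30*l + 27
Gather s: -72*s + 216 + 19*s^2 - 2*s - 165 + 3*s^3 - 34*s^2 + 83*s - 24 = 3*s^3 - 15*s^2 + 9*s + 27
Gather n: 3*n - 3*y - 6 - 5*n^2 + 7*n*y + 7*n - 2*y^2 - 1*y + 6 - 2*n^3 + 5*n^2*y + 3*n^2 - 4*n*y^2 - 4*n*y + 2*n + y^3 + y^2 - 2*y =-2*n^3 + n^2*(5*y - 2) + n*(-4*y^2 + 3*y + 12) + y^3 - y^2 - 6*y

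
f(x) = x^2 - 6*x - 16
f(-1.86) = -1.38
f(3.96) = -24.08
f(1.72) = -23.36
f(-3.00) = 11.00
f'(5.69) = 5.38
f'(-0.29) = -6.58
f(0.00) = -16.00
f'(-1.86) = -9.72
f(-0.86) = -10.10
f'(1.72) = -2.56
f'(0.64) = -4.72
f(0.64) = -19.43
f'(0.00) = -6.00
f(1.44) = -22.57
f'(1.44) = -3.12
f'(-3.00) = -12.00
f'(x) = 2*x - 6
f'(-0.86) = -7.72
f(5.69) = -17.76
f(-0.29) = -14.18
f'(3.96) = 1.92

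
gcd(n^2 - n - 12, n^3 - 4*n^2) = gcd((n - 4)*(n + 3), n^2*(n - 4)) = n - 4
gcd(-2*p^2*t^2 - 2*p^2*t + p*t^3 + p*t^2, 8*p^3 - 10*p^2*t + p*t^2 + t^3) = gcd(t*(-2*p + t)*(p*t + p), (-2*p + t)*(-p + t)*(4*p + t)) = 2*p - t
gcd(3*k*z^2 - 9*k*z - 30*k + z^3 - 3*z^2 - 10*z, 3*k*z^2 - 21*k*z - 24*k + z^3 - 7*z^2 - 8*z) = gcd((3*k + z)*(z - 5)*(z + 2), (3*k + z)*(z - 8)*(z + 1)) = 3*k + z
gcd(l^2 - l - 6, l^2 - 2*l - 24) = 1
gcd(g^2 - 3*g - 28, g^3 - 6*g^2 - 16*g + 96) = g + 4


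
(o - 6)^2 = o^2 - 12*o + 36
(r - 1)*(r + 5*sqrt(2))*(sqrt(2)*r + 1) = sqrt(2)*r^3 - sqrt(2)*r^2 + 11*r^2 - 11*r + 5*sqrt(2)*r - 5*sqrt(2)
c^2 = c^2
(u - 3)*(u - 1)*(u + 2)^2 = u^4 - 9*u^2 - 4*u + 12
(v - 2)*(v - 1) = v^2 - 3*v + 2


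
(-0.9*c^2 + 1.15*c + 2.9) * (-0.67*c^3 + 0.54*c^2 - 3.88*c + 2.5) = 0.603*c^5 - 1.2565*c^4 + 2.17*c^3 - 5.146*c^2 - 8.377*c + 7.25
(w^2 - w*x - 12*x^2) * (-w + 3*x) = -w^3 + 4*w^2*x + 9*w*x^2 - 36*x^3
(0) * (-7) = 0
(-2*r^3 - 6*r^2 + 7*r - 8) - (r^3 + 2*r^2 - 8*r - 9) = -3*r^3 - 8*r^2 + 15*r + 1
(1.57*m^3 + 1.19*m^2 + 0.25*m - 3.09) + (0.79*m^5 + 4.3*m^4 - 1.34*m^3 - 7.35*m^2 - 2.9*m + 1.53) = 0.79*m^5 + 4.3*m^4 + 0.23*m^3 - 6.16*m^2 - 2.65*m - 1.56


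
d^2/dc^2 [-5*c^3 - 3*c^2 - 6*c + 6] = -30*c - 6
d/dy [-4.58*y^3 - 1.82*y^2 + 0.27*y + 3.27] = -13.74*y^2 - 3.64*y + 0.27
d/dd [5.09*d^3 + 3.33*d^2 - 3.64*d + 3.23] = 15.27*d^2 + 6.66*d - 3.64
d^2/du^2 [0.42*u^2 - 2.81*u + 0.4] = 0.840000000000000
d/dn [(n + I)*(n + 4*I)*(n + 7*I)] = 3*n^2 + 24*I*n - 39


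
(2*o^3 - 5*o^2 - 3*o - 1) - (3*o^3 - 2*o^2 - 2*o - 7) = -o^3 - 3*o^2 - o + 6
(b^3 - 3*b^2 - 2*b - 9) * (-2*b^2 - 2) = -2*b^5 + 6*b^4 + 2*b^3 + 24*b^2 + 4*b + 18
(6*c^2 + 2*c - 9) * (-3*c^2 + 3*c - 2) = -18*c^4 + 12*c^3 + 21*c^2 - 31*c + 18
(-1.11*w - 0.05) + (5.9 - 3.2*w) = 5.85 - 4.31*w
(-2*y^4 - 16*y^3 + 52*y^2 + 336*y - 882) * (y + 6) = -2*y^5 - 28*y^4 - 44*y^3 + 648*y^2 + 1134*y - 5292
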